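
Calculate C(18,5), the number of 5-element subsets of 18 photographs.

C(18,5) = 18!/(5! x (18-5)!).

Final answer: C(18,5) = 8568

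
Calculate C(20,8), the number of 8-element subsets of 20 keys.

C(20,8) = 20!/(8! x (20-8)!).

Final answer: C(20,8) = 125970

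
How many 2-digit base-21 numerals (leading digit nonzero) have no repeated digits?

First digit: 20 (nonzero). Second: 20 (not first). Third: 19, etc.
Total: 20 x 20.

Final answer: 400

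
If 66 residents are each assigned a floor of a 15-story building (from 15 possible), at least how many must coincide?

There are 15 possible values for floor of a 15-story building. With 66 residents and 15 categories, by pigeonhole: ceiling(66/15).

Final answer: 5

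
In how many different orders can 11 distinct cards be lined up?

The number of ways to arrange 11 distinct objects is 11!.

Final answer: 11! = 39916800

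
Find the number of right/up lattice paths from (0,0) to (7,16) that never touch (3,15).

Total paths to (7,16): C(23,16) = 245157.
Paths through (3,15): C(18,15) x C(5,1) = 4080.
Avoiding (3,15): 245157 - 4080.

Final answer: 241077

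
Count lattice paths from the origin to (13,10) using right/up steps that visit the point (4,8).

Paths (0,0)->(4,8): C(12,8) = 495.
Paths (4,8)->(13,10): C(11,2) = 55.
By multiplication principle: 495 x 55.

Final answer: 27225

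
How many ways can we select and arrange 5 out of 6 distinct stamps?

P(6,5) = 6!/(6-5)! = 6!/1!.

Final answer: P(6,5) = 720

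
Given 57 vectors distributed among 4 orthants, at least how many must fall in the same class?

By pigeonhole with 57 objects and 4 categories: ceiling(57/4).

Final answer: 15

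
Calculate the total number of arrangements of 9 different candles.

The number of ways to arrange 9 distinct objects is 9!.

Final answer: 9! = 362880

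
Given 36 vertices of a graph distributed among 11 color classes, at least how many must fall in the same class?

By pigeonhole with 36 objects and 11 categories: ceiling(36/11).

Final answer: 4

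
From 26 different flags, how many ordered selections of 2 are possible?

P(26,2) = 26!/(26-2)! = 26!/24!.

Final answer: P(26,2) = 650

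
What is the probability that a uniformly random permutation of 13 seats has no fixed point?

D(n) = (n-1)(D(n-1) + D(n-2)), D(0)=1, D(1)=0.
Building up: D(2)=1, D(3)=2, D(4)=9, D(5)=44, D(6)=265, D(7)=1854, D(8)=14833, D(9)=133496, D(10)=1334961, D(11)=14684570, D(12)=176214841, D(13)=2290792932.
Total arrangements: 13! = 6227020800.
Probability = D(13)/13! = 63633137/172972800.

Final answer: D(13)/13! = 2290792932/6227020800 = 0.367879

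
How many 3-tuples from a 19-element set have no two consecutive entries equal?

Let g(n) count such strings. g(1) = 19, and each valid string of length n-1 extends in 18 ways (any symbol but the last), so g(n) = 18 g(n-1).
Total: g(3) = 19 x 18^2.

Final answer: 19 x 18^{2} = 6156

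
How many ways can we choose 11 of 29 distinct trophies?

C(29,11) = 29!/(11! x 18!).

Final answer: \binom{29}{11} = 34597290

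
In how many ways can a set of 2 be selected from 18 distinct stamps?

C(18,2) = 18!/(2! x (18-2)!).

Final answer: C(18,2) = 153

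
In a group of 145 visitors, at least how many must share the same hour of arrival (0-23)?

There are 24 possible values for hour of arrival (0-23). With 145 visitors and 24 categories, by pigeonhole: ceiling(145/24).

Final answer: 7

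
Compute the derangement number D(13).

D(n) = (n-1)(D(n-1) + D(n-2)), D(0)=1, D(1)=0.
Building up: D(2)=1, D(3)=2, D(4)=9, D(5)=44, D(6)=265, D(7)=1854, D(8)=14833, D(9)=133496, D(10)=1334961, D(11)=14684570, D(12)=176214841.
D(13) = 12 x (D(12) + D(11)) = 12 x (176214841 + 14684570).

Final answer: D(13) = 2290792932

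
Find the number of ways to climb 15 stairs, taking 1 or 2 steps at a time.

Let f(n) be the number of climbs. Removing the last move (1 or 2 steps) gives f(n) = f(n-1) + f(n-2); base cases f(1)=1, f(2)=2.
Building up term by term: f(1)=1, f(2)=2, f(3)=3, f(4)=5, f(5)=8, f(6)=13, f(7)=21, f(8)=34, f(9)=55, f(10)=89, f(11)=144, f(12)=233, f(13)=377, f(14)=610, f(15)=987.

Final answer: 987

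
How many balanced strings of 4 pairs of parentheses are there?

This is a standard Catalan-number count: the answer is C_n. Here n = 4 (pairs).
C_n = C(2n,n)/(n+1), so C_{4} = C(8,4)/5 = 70/5.

Final answer: C_{4} = 14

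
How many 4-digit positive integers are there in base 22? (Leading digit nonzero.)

These are the integers in [22^3, 22^4), so the count is 22^4 - 22^3 = 21 x 22^3.

Final answer: 223608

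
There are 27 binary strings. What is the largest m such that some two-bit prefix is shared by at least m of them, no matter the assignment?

There are 4 possible values for two-bit prefix. With 27 binary strings and 4 categories, by pigeonhole: ceiling(27/4).

Final answer: 7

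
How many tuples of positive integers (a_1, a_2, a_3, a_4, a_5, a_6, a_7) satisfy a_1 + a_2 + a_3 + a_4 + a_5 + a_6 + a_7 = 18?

Substitute a'_i = a_i - 1 (so a'_i >= 0). Then sum a'_i = 18 - 7 = 11.
Stars and bars: C(11+7-1, 7-1) = C(17,6).

Final answer: C(17,6) = 12376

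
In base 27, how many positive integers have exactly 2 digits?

In base 27, the leading digit has 26 choices (1..26); each of the remaining 1 digits has 27 choices.
Total: 26 x 27^1.

Final answer: 702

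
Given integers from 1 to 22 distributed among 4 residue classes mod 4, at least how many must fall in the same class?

By pigeonhole with 22 objects and 4 categories: ceiling(22/4).

Final answer: 6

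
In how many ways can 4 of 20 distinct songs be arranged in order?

P(20,4) = 20!/(20-4)! = 20!/16!.

Final answer: P(20,4) = 116280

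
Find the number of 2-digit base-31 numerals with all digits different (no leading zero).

First digit: 30 (nonzero). Second: 30 (not first). Third: 29, etc.
Total: 30 x 30.

Final answer: 900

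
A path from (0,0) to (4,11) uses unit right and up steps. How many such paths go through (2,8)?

Paths (0,0)->(2,8): C(10,8) = 45.
Paths (2,8)->(4,11): C(5,3) = 10.
By multiplication principle: 45 x 10.

Final answer: 450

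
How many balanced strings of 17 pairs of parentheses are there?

The structures are counted by the Catalan number C_n. Here n = 17 (pairs).
C_n = C(2n,n)/(n+1), so C_{17} = C(34,17)/18 = 2333606220/18.

Final answer: C_{17} = 129644790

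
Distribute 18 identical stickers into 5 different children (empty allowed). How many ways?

Stars and bars: C(n+k-1, k-1) = C(22,4).

Final answer: C(22,4) = 7315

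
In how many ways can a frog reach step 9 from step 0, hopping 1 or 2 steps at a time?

Let f(n) be the number of climbs. Removing the last move (1 or 2 steps) gives f(n) = f(n-1) + f(n-2); base cases f(1)=1, f(2)=2.
Computing successive values: f(1)=1, f(2)=2, f(3)=3, f(4)=5, f(5)=8, f(6)=13, f(7)=21, f(8)=34, f(9)=55.

Final answer: 55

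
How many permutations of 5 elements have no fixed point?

Derangements satisfy D(n) = (n-1)(D(n-1) + D(n-2)), starting from D(0)=1, D(1)=0.
Building up: D(2)=1, D(3)=2, D(4)=9.
D(5) = 4 x (D(4) + D(3)) = 4 x (9 + 2).

Final answer: D(5) = 44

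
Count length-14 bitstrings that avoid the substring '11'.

A valid string ends in 0 (append to any length-(n-1) valid string) or in 01 (append to any length-(n-2) valid string), so a(n) = a(n-1) + a(n-2) with a(1)=2, a(2)=3.
Building up term by term: a(1)=2, a(2)=3, a(3)=5, a(4)=8, a(5)=13, a(6)=21, a(7)=34, a(8)=55, a(9)=89, a(10)=144, a(11)=233, a(12)=377, a(13)=610, a(14)=987.

Final answer: 987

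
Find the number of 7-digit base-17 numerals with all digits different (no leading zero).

First digit: 16 (nonzero). Second: 16 (not first). Third: 15, etc.
Total: 16 x 16 x 15 x 14 x 13 x 12 x 11.

Final answer: 92252160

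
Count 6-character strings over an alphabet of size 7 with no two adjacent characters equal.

Let g(n) count such strings. g(1) = 7, and each valid string of length n-1 extends in 6 ways (any symbol but the last), so g(n) = 6 g(n-1).
Total: g(6) = 7 x 6^5.

Final answer: 7 x 6^{5} = 54432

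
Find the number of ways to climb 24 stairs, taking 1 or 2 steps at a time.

Let f(n) be the number of climbs. Removing the last move (1 or 2 steps) gives f(n) = f(n-1) + f(n-2); base cases f(1)=1, f(2)=2.
Computing successive values: f(1)=1, f(2)=2, f(3)=3, f(4)=5, f(5)=8, f(6)=13, f(7)=21, f(8)=34, f(9)=55, f(10)=89, f(11)=144, f(12)=233, f(13)=377, f(14)=610, f(15)=987, f(16)=1597, f(17)=2584, f(18)=4181, f(19)=6765, f(20)=10946, f(21)=17711, f(22)=28657, f(23)=46368, f(24)=75025.

Final answer: 75025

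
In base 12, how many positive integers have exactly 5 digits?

In base 12, the leading digit has 11 choices (1..11); each of the remaining 4 digits has 12 choices.
Total: 11 x 12^4.

Final answer: 228096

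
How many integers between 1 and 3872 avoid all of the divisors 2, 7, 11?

|div by 2|=1936, |div by 7|=553, |div by 11|=352.
|div by 2&7|=276, |div by 2&11|=176, |div by 7&11|=50, |div by all|=25.
By inclusion-exclusion, divisible by at least one: 1936+553+352-276-176-50+25 = 2364.
Not divisible by any: 3872 - 2364.

Final answer: 1508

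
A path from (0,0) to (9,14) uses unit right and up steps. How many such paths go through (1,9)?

Paths (0,0)->(1,9): C(10,9) = 10.
Paths (1,9)->(9,14): C(13,5) = 1287.
By multiplication principle: 10 x 1287.

Final answer: 12870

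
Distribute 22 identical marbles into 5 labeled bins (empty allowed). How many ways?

Stars and bars: C(n+k-1, k-1) = C(26,4).

Final answer: C(26,4) = 14950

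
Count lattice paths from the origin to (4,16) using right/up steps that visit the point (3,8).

Paths (0,0)->(3,8): C(11,8) = 165.
Paths (3,8)->(4,16): C(9,8) = 9.
By multiplication principle: 165 x 9.

Final answer: 1485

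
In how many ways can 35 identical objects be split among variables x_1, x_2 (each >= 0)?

Stars and bars with 35 stars and 1 bars:
C(35+2-1, 2-1) = C(36,1).

Final answer: C(36,1) = 36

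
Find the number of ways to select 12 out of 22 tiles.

C(22,12) = 22!/(12! x 10!).

Final answer: \binom{22}{12} = 646646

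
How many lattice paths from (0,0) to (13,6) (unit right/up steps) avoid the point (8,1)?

Total paths to (13,6): C(19,6) = 27132.
Paths through (8,1): C(9,1) x C(10,5) = 2268.
Avoiding (8,1): 27132 - 2268.

Final answer: 24864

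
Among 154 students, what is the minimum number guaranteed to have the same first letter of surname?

There are 26 possible values for first letter of surname. With 154 students and 26 categories, by pigeonhole: ceiling(154/26).

Final answer: 6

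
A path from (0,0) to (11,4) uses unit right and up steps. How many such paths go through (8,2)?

Paths (0,0)->(8,2): C(10,2) = 45.
Paths (8,2)->(11,4): C(5,2) = 10.
By multiplication principle: 45 x 10.

Final answer: 450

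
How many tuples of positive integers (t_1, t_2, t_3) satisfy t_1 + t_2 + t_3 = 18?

Substitute t'_i = t_i - 1 (so t'_i >= 0). Then sum t'_i = 18 - 3 = 15.
Stars and bars: C(15+3-1, 3-1) = C(17,2).

Final answer: C(17,2) = 136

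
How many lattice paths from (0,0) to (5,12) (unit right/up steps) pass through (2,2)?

Paths (0,0)->(2,2): C(4,2) = 6.
Paths (2,2)->(5,12): C(13,10) = 286.
By multiplication principle: 6 x 286.

Final answer: 1716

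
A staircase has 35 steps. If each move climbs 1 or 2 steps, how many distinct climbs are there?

Condition on the final move: it is a 1-step (f(n-1) ways to get there) or a 2-step (f(n-2) ways), so f(n) = f(n-1) + f(n-2), with f(1)=1, f(2)=2.
Iterating the recurrence: f(1)=1, f(2)=2, f(3)=3, f(4)=5, f(5)=8, f(6)=13, f(7)=21, f(8)=34, f(9)=55, f(10)=89, f(11)=144, f(12)=233, f(13)=377, f(14)=610, f(15)=987, f(16)=1597, f(17)=2584, f(18)=4181, f(19)=6765, f(20)=10946, f(21)=17711, f(22)=28657, f(23)=46368, f(24)=75025, f(25)=121393, f(26)=196418, f(27)=317811, f(28)=514229, f(29)=832040, f(30)=1346269, f(31)=2178309, f(32)=3524578, f(33)=5702887, f(34)=9227465, f(35)=14930352.

Final answer: 14930352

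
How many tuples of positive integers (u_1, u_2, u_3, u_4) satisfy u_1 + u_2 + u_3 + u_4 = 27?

Substitute u'_i = u_i - 1 (so u'_i >= 0). Then sum u'_i = 27 - 4 = 23.
Stars and bars: C(23+4-1, 4-1) = C(26,3).

Final answer: C(26,3) = 2600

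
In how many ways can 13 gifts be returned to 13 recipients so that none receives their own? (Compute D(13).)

Derangements satisfy D(n) = (n-1)(D(n-1) + D(n-2)), starting from D(0)=1, D(1)=0.
D(2) = 1 x (0 + 1) = 1
D(3) = 2 x (1 + 0) = 2
D(4) = 3 x (2 + 1) = 9
D(5) = 4 x (9 + 2) = 44
D(6) = 5 x (44 + 9) = 265
D(7) = 6 x (265 + 44) = 1854
D(8) = 7 x (1854 + 265) = 14833
D(9) = 8 x (14833 + 1854) = 133496
D(10) = 9 x (133496 + 14833) = 1334961
D(11) = 10 x (1334961 + 133496) = 14684570
D(12) = 11 x (14684570 + 1334961) = 176214841
D(13) = 12 x (D(12) + D(11)) = 12 x (176214841 + 14684570)

Final answer: D(13) = 2290792932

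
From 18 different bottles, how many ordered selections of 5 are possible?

P(18,5) = 18!/(18-5)! = 18!/13!.

Final answer: P(18,5) = 1028160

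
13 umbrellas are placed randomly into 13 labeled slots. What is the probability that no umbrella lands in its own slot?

Derangements satisfy D(n) = (n-1)(D(n-1) + D(n-2)), starting from D(0)=1, D(1)=0.
Building up: D(2)=1, D(3)=2, D(4)=9, D(5)=44, D(6)=265, D(7)=1854, D(8)=14833, D(9)=133496, D(10)=1334961, D(11)=14684570, D(12)=176214841, D(13)=2290792932.
Total arrangements: 13! = 6227020800.
Probability = D(13)/13! = 63633137/172972800.

Final answer: D(13)/13! = 2290792932/6227020800 = 0.367879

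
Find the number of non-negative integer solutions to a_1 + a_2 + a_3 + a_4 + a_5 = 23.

Stars and bars with 23 stars and 4 bars:
C(23+5-1, 5-1) = C(27,4).

Final answer: C(27,4) = 17550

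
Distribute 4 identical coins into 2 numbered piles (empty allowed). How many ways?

Stars and bars: C(n+k-1, k-1) = C(5,1).

Final answer: C(5,1) = 5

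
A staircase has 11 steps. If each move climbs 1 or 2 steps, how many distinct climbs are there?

Condition on the final move: it is a 1-step (f(n-1) ways to get there) or a 2-step (f(n-2) ways), so f(n) = f(n-1) + f(n-2), with f(1)=1, f(2)=2.
Computing successive values: f(1)=1, f(2)=2, f(3)=3, f(4)=5, f(5)=8, f(6)=13, f(7)=21, f(8)=34, f(9)=55, f(10)=89, f(11)=144.

Final answer: 144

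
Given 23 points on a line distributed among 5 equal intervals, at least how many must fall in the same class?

By pigeonhole with 23 objects and 5 categories: ceiling(23/5).

Final answer: 5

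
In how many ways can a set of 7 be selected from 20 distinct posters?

C(20,7) = 20!/(7! x (20-7)!).

Final answer: C(20,7) = 77520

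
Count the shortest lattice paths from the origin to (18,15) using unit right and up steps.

Each path has 18 right steps and 15 up steps in some order (33 steps total).
Choose which 15 of the 33 steps are up: C(33,15).

Final answer: C(33,15) = 1037158320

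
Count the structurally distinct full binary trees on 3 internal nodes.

This is counted by the nth Catalan number C_n. Here n = 3.
C_n = C(2n,n) - C(2n,n+1), so C_{3} = C(6,3) - C(6,4) = 20 - 15.

Final answer: C_{3} = 5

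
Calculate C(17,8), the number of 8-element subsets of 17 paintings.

C(17,8) = 17!/(8! x (17-8)!).

Final answer: C(17,8) = 24310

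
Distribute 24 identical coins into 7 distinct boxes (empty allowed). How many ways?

Stars and bars: C(n+k-1, k-1) = C(30,6).

Final answer: C(30,6) = 593775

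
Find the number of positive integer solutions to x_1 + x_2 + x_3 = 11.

Substitute x'_i = x_i - 1 (so x'_i >= 0). Then sum x'_i = 11 - 3 = 8.
Stars and bars: C(8+3-1, 3-1) = C(10,2).

Final answer: C(10,2) = 45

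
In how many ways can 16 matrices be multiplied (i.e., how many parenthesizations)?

The structures are counted by the Catalan number C_n. Here n = 16 - 1 = 15.
C_n = C(2n,n)/(n+1), so C_{15} = C(30,15)/16 = 155117520/16.

Final answer: C_{15} = 9694845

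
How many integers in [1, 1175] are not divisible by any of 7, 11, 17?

|div by 7|=167, |div by 11|=106, |div by 17|=69.
|div by 7&11|=15, |div by 7&17|=9, |div by 11&17|=6, |div by all|=0.
By inclusion-exclusion, divisible by at least one: 167+106+69-15-9-6+0 = 312.
Not divisible by any: 1175 - 312.

Final answer: 863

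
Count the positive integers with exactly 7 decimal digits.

The leading digit cannot be 0 (9 options); the other 6 digits can be anything (10 options each).
Total: 9 x 10^6.

Final answer: 9000000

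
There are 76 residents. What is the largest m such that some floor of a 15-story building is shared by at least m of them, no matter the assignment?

There are 15 possible values for floor of a 15-story building. With 76 residents and 15 categories, by pigeonhole: ceiling(76/15).

Final answer: 6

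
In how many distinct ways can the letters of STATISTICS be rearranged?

Letters (A:1, C:1, I:2, S:3, T:3). Total letters: 10.
Permutations = 10!/(3! x 3! x 2!).

Final answer: 50400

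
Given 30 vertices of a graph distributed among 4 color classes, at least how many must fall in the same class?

By pigeonhole with 30 objects and 4 categories: ceiling(30/4).

Final answer: 8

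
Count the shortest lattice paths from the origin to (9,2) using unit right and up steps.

Each path has 9 right steps and 2 up steps in some order (11 steps total).
Choose which 2 of the 11 steps are up: C(11,2).

Final answer: C(11,2) = 55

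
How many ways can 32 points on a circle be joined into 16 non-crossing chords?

This is a standard Catalan-number count: the answer is C_n. Here n = 32/2 = 16.
Using C_0 = 1 and C_(k+1) = C_k x 2(2k+1)/(k+2), build up term by term: C_1=1, C_2=2, C_3=5, C_4=14, C_5=42, C_6=132, C_7=429, C_8=1430, C_9=4862, C_10=16796, C_11=58786, C_12=208012, C_13=742900, C_14=2674440, C_15=9694845, C_16=35357670.

Final answer: C_{16} = 35357670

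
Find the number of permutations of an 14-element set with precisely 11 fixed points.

Choose which 11 elements are fixed: C(14,11) = 364.
Derange the remaining 3 using D(j) = (j-1)(D(j-1) + D(j-2)), D(0)=1, D(1)=0: D(2)=1, D(3)=2.
Total: 364 x 2.

Final answer: C(14,11) D(3) = 728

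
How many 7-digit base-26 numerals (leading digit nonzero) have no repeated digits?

The leading digit has 25 choices (anything but zero); the next has 25 (anything but the first), then 24, and so on, one fewer each time.
Total: 25 x 25 x 24 x 23 x 22 x 21 x 20.

Final answer: 3187800000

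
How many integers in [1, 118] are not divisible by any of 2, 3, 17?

|div by 2|=59, |div by 3|=39, |div by 17|=6.
|div by 2&3|=19, |div by 2&17|=3, |div by 3&17|=2, |div by all|=1.
By inclusion-exclusion, divisible by at least one: 59+39+6-19-3-2+1 = 81.
Not divisible by any: 118 - 81.

Final answer: 37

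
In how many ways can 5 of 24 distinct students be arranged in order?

P(24,5) = 24!/(24-5)! = 24!/19!.

Final answer: P(24,5) = 5100480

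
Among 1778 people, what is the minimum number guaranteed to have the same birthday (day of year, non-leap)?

There are 365 possible values for birthday (day of year, non-leap). With 1778 people and 365 categories, by pigeonhole: ceiling(1778/365).

Final answer: 5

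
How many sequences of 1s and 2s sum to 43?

Let f(n) be the number of climbs. Removing the last move (1 or 2 steps) gives f(n) = f(n-1) + f(n-2); base cases f(1)=1, f(2)=2.
Computing successive values: f(1)=1, f(2)=2, f(3)=3, f(4)=5, f(5)=8, f(6)=13, f(7)=21, f(8)=34, f(9)=55, f(10)=89, f(11)=144, f(12)=233, f(13)=377, f(14)=610, f(15)=987, f(16)=1597, f(17)=2584, f(18)=4181, f(19)=6765, f(20)=10946, f(21)=17711, f(22)=28657, f(23)=46368, f(24)=75025, f(25)=121393, f(26)=196418, f(27)=317811, f(28)=514229, f(29)=832040, f(30)=1346269, f(31)=2178309, f(32)=3524578, f(33)=5702887, f(34)=9227465, f(35)=14930352, f(36)=24157817, f(37)=39088169, f(38)=63245986, f(39)=102334155, f(40)=165580141, f(41)=267914296, f(42)=433494437, f(43)=701408733.

Final answer: 701408733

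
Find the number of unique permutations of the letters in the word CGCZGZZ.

Letters (C:2, G:2, Z:3). Total letters: 7.
Permutations = 7!/(3! x 2! x 2!).

Final answer: 210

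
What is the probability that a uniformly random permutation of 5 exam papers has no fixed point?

D(n) = (n-1)(D(n-1) + D(n-2)), D(0)=1, D(1)=0.
Building up: D(2)=1, D(3)=2, D(4)=9, D(5)=44.
Total arrangements: 5! = 120.
Probability = D(5)/5! = 11/30.

Final answer: D(5)/5! = 44/120 = 0.366667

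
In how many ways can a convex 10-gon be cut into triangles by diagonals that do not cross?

This is a standard Catalan-number count: the answer is C_n. Here n = 10 - 2 = 8.
C_n = (2n)!/(n!(n+1)!), so C_{8} = 16!/(8! x 9!) = C(16,8)/9 = 12870/9.

Final answer: C_{8} = 1430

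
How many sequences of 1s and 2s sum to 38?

Let f(n) be the number of climbs. Removing the last move (1 or 2 steps) gives f(n) = f(n-1) + f(n-2); base cases f(1)=1, f(2)=2.
Computing successive values: f(1)=1, f(2)=2, f(3)=3, f(4)=5, f(5)=8, f(6)=13, f(7)=21, f(8)=34, f(9)=55, f(10)=89, f(11)=144, f(12)=233, f(13)=377, f(14)=610, f(15)=987, f(16)=1597, f(17)=2584, f(18)=4181, f(19)=6765, f(20)=10946, f(21)=17711, f(22)=28657, f(23)=46368, f(24)=75025, f(25)=121393, f(26)=196418, f(27)=317811, f(28)=514229, f(29)=832040, f(30)=1346269, f(31)=2178309, f(32)=3524578, f(33)=5702887, f(34)=9227465, f(35)=14930352, f(36)=24157817, f(37)=39088169, f(38)=63245986.

Final answer: 63245986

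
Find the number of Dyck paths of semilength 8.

Total monotonic paths to (8,8): C(16,8) = 12870.
A path is bad iff it touches y = x + 1; reflecting its initial segment maps bad paths bijectively onto all paths to (7,9), of which there are C(16,9) = 11440.
Valid Dyck paths: 12870 - 11440.
(These counts are the Catalan numbers.)

Final answer: C_{8} = 1430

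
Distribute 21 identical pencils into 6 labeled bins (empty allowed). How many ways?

Stars and bars: C(n+k-1, k-1) = C(26,5).

Final answer: C(26,5) = 65780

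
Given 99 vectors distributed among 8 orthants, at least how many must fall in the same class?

By pigeonhole with 99 objects and 8 categories: ceiling(99/8).

Final answer: 13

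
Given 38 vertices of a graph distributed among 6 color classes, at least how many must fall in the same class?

By pigeonhole with 38 objects and 6 categories: ceiling(38/6).

Final answer: 7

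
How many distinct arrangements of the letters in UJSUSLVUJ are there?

Letters (J:2, L:1, S:2, U:3, V:1). Total letters: 9.
Permutations = 9!/(3! x 2! x 2!).

Final answer: 15120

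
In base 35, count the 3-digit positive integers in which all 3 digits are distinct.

The leading digit has 34 choices (anything but zero); the next has 34 (anything but the first), then 33, and so on, one fewer each time.
Total: 34 x 34 x 33.

Final answer: 38148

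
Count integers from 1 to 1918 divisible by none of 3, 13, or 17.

|div by 3|=639, |div by 13|=147, |div by 17|=112.
|div by 3&13|=49, |div by 3&17|=37, |div by 13&17|=8, |div by all|=2.
By inclusion-exclusion, divisible by at least one: 639+147+112-49-37-8+2 = 806.
Not divisible by any: 1918 - 806.

Final answer: 1112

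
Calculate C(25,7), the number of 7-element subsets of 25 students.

C(25,7) = 25!/(7! x (25-7)!).

Final answer: C(25,7) = 480700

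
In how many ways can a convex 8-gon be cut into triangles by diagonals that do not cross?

This is a standard Catalan-number count: the answer is C_n. Here n = 8 - 2 = 6.
C_n = C(2n,n) - C(2n,n+1), so C_{6} = C(12,6) - C(12,7) = 924 - 792.

Final answer: C_{6} = 132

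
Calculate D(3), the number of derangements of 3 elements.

Use the recurrence D(n) = (n-1)(D(n-1) + D(n-2)) with D(0)=1, D(1)=0.
Building up: D(2)=1.
D(3) = 2 x (D(2) + D(1)) = 2 x (1 + 0).

Final answer: D(3) = 2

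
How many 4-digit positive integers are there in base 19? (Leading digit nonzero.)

Leading digit: 18 options (nonzero). Other 3 digit(s): 19 options each.
Total: 18 x 19^3.

Final answer: 123462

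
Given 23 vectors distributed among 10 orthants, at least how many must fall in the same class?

By pigeonhole with 23 objects and 10 categories: ceiling(23/10).

Final answer: 3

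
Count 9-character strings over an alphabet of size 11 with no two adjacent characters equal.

Let g(n) count such strings. g(1) = 11, and each valid string of length n-1 extends in 10 ways (any symbol but the last), so g(n) = 10 g(n-1).
Total: g(9) = 11 x 10^8.

Final answer: 11 x 10^{8} = 1100000000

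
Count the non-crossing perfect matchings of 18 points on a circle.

This is a standard Catalan-number count: the answer is C_n. Here n = 18/2 = 9.
Using C_0 = 1 and C_(k+1) = C_k x 2(2k+1)/(k+2), build up term by term: C_1=1, C_2=2, C_3=5, C_4=14, C_5=42, C_6=132, C_7=429, C_8=1430, C_9=4862.

Final answer: C_{9} = 4862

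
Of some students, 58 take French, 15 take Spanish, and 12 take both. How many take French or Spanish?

|A union B| = |A| + |B| - |A intersect B| = 58 + 15 - 12.

Final answer: 61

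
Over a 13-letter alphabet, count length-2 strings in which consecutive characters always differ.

First character: 13 choices. Each subsequent: 12 choices (must differ from the previous one).
Total: 13 x 12^1.

Final answer: 13 x 12^{1} = 156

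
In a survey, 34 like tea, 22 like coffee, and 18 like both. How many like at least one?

|A union B| = |A| + |B| - |A intersect B| = 34 + 22 - 18.

Final answer: 38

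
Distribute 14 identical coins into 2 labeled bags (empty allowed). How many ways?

Stars and bars: C(n+k-1, k-1) = C(15,1).

Final answer: C(15,1) = 15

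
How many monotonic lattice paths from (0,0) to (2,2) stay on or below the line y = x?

Total monotonic paths to (2,2): C(4,2) = 6.
A path is bad iff it touches y = x + 1; reflecting its initial segment maps bad paths bijectively onto all paths to (1,3), of which there are C(4,3) = 4.
Valid Dyck paths: 6 - 4.
(Equivalently, C_{2} = C(4,2)/3 = 6/3.)

Final answer: C_{2} = 2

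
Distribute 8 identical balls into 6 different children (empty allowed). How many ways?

Stars and bars: C(n+k-1, k-1) = C(13,5).

Final answer: C(13,5) = 1287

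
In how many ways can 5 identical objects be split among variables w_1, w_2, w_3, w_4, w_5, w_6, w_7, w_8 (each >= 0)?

Stars and bars with 5 stars and 7 bars:
C(5+8-1, 8-1) = C(12,7).

Final answer: C(12,7) = 792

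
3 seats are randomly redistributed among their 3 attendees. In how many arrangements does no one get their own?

Derangements satisfy D(n) = (n-1)(D(n-1) + D(n-2)), starting from D(0)=1, D(1)=0.
D(2) = 1 x (0 + 1) = 1
D(3) = 2 x (D(2) + D(1)) = 2 x (1 + 0)

Final answer: D(3) = 2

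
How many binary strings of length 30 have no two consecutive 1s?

Classify by the final bit: ...0 gives a(n-1) strings, ...01 gives a(n-2) strings. Thus a(n) = a(n-1) + a(n-2) with a(1)=2, a(2)=3.
Iterating the recurrence: a(1)=2, a(2)=3, a(3)=5, a(4)=8, a(5)=13, a(6)=21, a(7)=34, a(8)=55, a(9)=89, a(10)=144, a(11)=233, a(12)=377, a(13)=610, a(14)=987, a(15)=1597, a(16)=2584, a(17)=4181, a(18)=6765, a(19)=10946, a(20)=17711, a(21)=28657, a(22)=46368, a(23)=75025, a(24)=121393, a(25)=196418, a(26)=317811, a(27)=514229, a(28)=832040, a(29)=1346269, a(30)=2178309.

Final answer: 2178309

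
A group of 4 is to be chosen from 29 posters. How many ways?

C(29,4) = 29!/(4! x 25!).

Final answer: \binom{29}{4} = 23751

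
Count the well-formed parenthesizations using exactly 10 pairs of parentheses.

This is a standard Catalan-number count: the answer is C_n. Here n = 10 (pairs).
Using C_0 = 1 and C_(k+1) = C_k x 2(2k+1)/(k+2), build up term by term: C_1=1, C_2=2, C_3=5, C_4=14, C_5=42, C_6=132, C_7=429, C_8=1430, C_9=4862, C_10=16796.

Final answer: C_{10} = 16796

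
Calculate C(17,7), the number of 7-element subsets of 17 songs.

C(17,7) = 17!/(7! x (17-7)!).

Final answer: C(17,7) = 19448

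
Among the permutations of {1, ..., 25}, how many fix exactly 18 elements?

Choose which 18 elements are fixed: C(25,18) = 480700.
Derange the remaining 7 using D(j) = (j-1)(D(j-1) + D(j-2)), D(0)=1, D(1)=0: D(2)=1, D(3)=2, D(4)=9, D(5)=44, D(6)=265, D(7)=1854.
Total: 480700 x 1854.

Final answer: C(25,18) D(7) = 891217800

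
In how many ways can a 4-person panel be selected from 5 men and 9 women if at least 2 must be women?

Sum over valid woman counts:
C(9,2)C(5,2) = 360
C(9,3)C(5,1) = 420
C(9,4)C(5,0) = 126
Total: 360 + 420 + 126.

Final answer: 906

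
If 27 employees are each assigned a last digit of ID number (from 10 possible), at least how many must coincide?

There are 10 possible values for last digit of ID number. With 27 employees and 10 categories, by pigeonhole: ceiling(27/10).

Final answer: 3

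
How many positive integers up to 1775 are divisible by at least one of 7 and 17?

Multiples of 7: 253. Multiples of 17: 104. Of both (lcm=119): 14.
By inclusion-exclusion: 253 + 104 - 14.

Final answer: 343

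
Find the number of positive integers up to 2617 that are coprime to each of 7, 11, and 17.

|div by 7|=373, |div by 11|=237, |div by 17|=153.
|div by 7&11|=33, |div by 7&17|=21, |div by 11&17|=13, |div by all|=1.
By inclusion-exclusion, divisible by at least one: 373+237+153-33-21-13+1 = 697.
Not divisible by any: 2617 - 697.

Final answer: 1920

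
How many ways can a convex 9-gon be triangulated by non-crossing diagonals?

The structures are counted by the Catalan number C_n. Here n = 9 - 2 = 7.
C_n = C(2n,n)/(n+1), so C_{7} = C(14,7)/8 = 3432/8.

Final answer: C_{7} = 429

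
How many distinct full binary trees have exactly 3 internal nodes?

This is a standard Catalan-number count: the answer is C_n. Here n = 3.
C_n = (2n)!/(n!(n+1)!), so C_{3} = 6!/(3! x 4!) = C(6,3)/4 = 20/4.

Final answer: C_{3} = 5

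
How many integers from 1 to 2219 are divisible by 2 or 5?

Multiples of 2: 1109. Multiples of 5: 443. Of both (lcm=10): 221.
By inclusion-exclusion: 1109 + 443 - 221.

Final answer: 1331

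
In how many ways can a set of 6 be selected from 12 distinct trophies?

C(12,6) = 12!/(6! x 6!).

Final answer: \binom{12}{6} = 924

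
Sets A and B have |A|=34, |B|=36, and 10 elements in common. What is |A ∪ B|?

|A union B| = |A| + |B| - |A intersect B| = 34 + 36 - 10.

Final answer: 60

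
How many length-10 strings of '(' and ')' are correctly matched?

This is counted by the nth Catalan number C_n. Here n = 5 (pairs).
C_n = C(2n,n) - C(2n,n+1), so C_{5} = C(10,5) - C(10,6) = 252 - 210.

Final answer: C_{5} = 42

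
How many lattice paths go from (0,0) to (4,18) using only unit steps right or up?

Each path has 4 right steps and 18 up steps in some order (22 steps total).
Choose which 18 of the 22 steps are up: C(22,18).

Final answer: C(22,18) = 7315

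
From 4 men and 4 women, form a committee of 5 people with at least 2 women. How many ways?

Sum over valid woman counts:
C(4,2)C(4,3) = 24
C(4,3)C(4,2) = 24
C(4,4)C(4,1) = 4
Total: 24 + 24 + 4.

Final answer: 52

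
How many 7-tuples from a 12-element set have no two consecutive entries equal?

Let g(n) count such strings. g(1) = 12, and each valid string of length n-1 extends in 11 ways (any symbol but the last), so g(n) = 11 g(n-1).
Total: g(7) = 12 x 11^6.

Final answer: 12 x 11^{6} = 21258732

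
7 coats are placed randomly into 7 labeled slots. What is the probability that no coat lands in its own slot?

Derangements satisfy D(n) = (n-1)(D(n-1) + D(n-2)), starting from D(0)=1, D(1)=0.
Building up: D(2)=1, D(3)=2, D(4)=9, D(5)=44, D(6)=265, D(7)=1854.
Total arrangements: 7! = 5040.
Probability = D(7)/7! = 103/280.

Final answer: D(7)/7! = 1854/5040 = 0.367857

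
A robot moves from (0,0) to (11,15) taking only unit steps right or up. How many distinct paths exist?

Each path has 11 right steps and 15 up steps in some order (26 steps total).
Choose which 15 of the 26 steps are up: C(26,15).

Final answer: C(26,15) = 7726160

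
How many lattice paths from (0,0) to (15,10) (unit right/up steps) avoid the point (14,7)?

Total paths to (15,10): C(25,10) = 3268760.
Paths through (14,7): C(21,7) x C(4,3) = 465120.
Avoiding (14,7): 3268760 - 465120.

Final answer: 2803640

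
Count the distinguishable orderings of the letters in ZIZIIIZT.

Letters (I:4, T:1, Z:3). Total letters: 8.
Permutations = 8!/(4! x 3!).

Final answer: 280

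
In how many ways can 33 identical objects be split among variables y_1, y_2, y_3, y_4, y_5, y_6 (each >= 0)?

Stars and bars with 33 stars and 5 bars:
C(33+6-1, 6-1) = C(38,5).

Final answer: C(38,5) = 501942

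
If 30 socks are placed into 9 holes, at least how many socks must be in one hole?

By the pigeonhole principle: ceiling(30/9).

Final answer: 4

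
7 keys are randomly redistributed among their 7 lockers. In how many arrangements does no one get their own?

D(n) = (n-1)(D(n-1) + D(n-2)), D(0)=1, D(1)=0.
D(2) = 1 x (0 + 1) = 1
D(3) = 2 x (1 + 0) = 2
D(4) = 3 x (2 + 1) = 9
D(5) = 4 x (9 + 2) = 44
D(6) = 5 x (44 + 9) = 265
D(7) = 6 x (D(6) + D(5)) = 6 x (265 + 44)

Final answer: D(7) = 1854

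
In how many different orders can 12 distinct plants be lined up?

The number of ways to arrange 12 distinct objects is 12!.

Final answer: 12! = 479001600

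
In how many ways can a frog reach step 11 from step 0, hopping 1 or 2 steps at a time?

Condition on the final move: it is a 1-step (f(n-1) ways to get there) or a 2-step (f(n-2) ways), so f(n) = f(n-1) + f(n-2), with f(1)=1, f(2)=2.
Computing successive values: f(1)=1, f(2)=2, f(3)=3, f(4)=5, f(5)=8, f(6)=13, f(7)=21, f(8)=34, f(9)=55, f(10)=89, f(11)=144.

Final answer: 144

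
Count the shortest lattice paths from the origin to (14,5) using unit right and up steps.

Each path has 14 right steps and 5 up steps in some order (19 steps total).
Choose which 5 of the 19 steps are up: C(19,5).

Final answer: C(19,5) = 11628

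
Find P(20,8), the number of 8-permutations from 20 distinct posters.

P(20,8) = 20!/(20-8)! = 20!/12!.

Final answer: P(20,8) = 5079110400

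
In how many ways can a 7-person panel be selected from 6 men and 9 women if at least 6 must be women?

Sum over valid woman counts:
C(9,6)C(6,1) = 504
C(9,7)C(6,0) = 36
Total: 504 + 36.

Final answer: 540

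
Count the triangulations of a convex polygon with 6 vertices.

The structures are counted by the Catalan number C_n. Here n = 6 - 2 = 4.
Using C_0 = 1 and C_(k+1) = C_k x 2(2k+1)/(k+2), build up term by term: C_1=1, C_2=2, C_3=5, C_4=14.

Final answer: C_{4} = 14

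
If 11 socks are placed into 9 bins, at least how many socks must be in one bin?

By the pigeonhole principle: ceiling(11/9).

Final answer: 2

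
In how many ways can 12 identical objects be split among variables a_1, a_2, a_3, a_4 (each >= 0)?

Stars and bars with 12 stars and 3 bars:
C(12+4-1, 4-1) = C(15,3).

Final answer: C(15,3) = 455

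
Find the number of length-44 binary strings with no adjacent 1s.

Let a(n) count valid strings. If the last bit is 0 the prefix is any valid string of length n-1; if it is 1 the string must end in 01 with a valid prefix of length n-2. So a(n) = a(n-1) + a(n-2), a(1)=2, a(2)=3.
Iterating the recurrence: a(1)=2, a(2)=3, a(3)=5, a(4)=8, a(5)=13, a(6)=21, a(7)=34, a(8)=55, a(9)=89, a(10)=144, a(11)=233, a(12)=377, a(13)=610, a(14)=987, a(15)=1597, a(16)=2584, a(17)=4181, a(18)=6765, a(19)=10946, a(20)=17711, a(21)=28657, a(22)=46368, a(23)=75025, a(24)=121393, a(25)=196418, a(26)=317811, a(27)=514229, a(28)=832040, a(29)=1346269, a(30)=2178309, a(31)=3524578, a(32)=5702887, a(33)=9227465, a(34)=14930352, a(35)=24157817, a(36)=39088169, a(37)=63245986, a(38)=102334155, a(39)=165580141, a(40)=267914296, a(41)=433494437, a(42)=701408733, a(43)=1134903170, a(44)=1836311903.

Final answer: 1836311903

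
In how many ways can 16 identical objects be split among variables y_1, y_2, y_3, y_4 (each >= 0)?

Stars and bars with 16 stars and 3 bars:
C(16+4-1, 4-1) = C(19,3).

Final answer: C(19,3) = 969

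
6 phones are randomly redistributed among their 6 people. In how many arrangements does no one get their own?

Use the recurrence D(n) = (n-1)(D(n-1) + D(n-2)) with D(0)=1, D(1)=0.
D(2) = 1 x (0 + 1) = 1
D(3) = 2 x (1 + 0) = 2
D(4) = 3 x (2 + 1) = 9
D(5) = 4 x (9 + 2) = 44
D(6) = 5 x (D(5) + D(4)) = 5 x (44 + 9)

Final answer: D(6) = 265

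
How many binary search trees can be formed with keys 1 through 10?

The structures are counted by the Catalan number C_n. Here n = 10.
C_n = C(2n,n) - C(2n,n+1), so C_{10} = C(20,10) - C(20,11) = 184756 - 167960.

Final answer: C_{10} = 16796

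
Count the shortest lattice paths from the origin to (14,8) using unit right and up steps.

Each path has 14 right steps and 8 up steps in some order (22 steps total).
Choose which 8 of the 22 steps are up: C(22,8).

Final answer: C(22,8) = 319770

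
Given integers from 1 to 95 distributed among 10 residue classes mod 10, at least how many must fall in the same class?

By pigeonhole with 95 objects and 10 categories: ceiling(95/10).

Final answer: 10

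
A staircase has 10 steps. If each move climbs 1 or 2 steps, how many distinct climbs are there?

Let f(n) be the number of climbs. Removing the last move (1 or 2 steps) gives f(n) = f(n-1) + f(n-2); base cases f(1)=1, f(2)=2.
Building up term by term: f(1)=1, f(2)=2, f(3)=3, f(4)=5, f(5)=8, f(6)=13, f(7)=21, f(8)=34, f(9)=55, f(10)=89.

Final answer: 89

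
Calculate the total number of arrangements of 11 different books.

The number of ways to arrange 11 distinct objects is 11!.

Final answer: 11! = 39916800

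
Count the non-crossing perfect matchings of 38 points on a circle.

This is a standard Catalan-number count: the answer is C_n. Here n = 38/2 = 19.
Using C_0 = 1 and C_(k+1) = C_k x 2(2k+1)/(k+2), build up term by term: C_1=1, C_2=2, C_3=5, C_4=14, C_5=42, C_6=132, C_7=429, C_8=1430, C_9=4862, C_10=16796, C_11=58786, C_12=208012, C_13=742900, C_14=2674440, C_15=9694845, C_16=35357670, C_17=129644790, C_18=477638700, C_19=1767263190.

Final answer: C_{19} = 1767263190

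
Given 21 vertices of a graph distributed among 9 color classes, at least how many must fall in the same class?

By pigeonhole with 21 objects and 9 categories: ceiling(21/9).

Final answer: 3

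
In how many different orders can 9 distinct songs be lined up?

The number of ways to arrange 9 distinct objects is 9!.

Final answer: 9! = 362880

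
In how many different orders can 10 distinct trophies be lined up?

The number of ways to arrange 10 distinct objects is 10!.

Final answer: 10! = 3628800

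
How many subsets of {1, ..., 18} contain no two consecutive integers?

Condition on whether n belongs to the subset: if not, any valid subset of {1, ..., n-1} works (a(n-1)); if so, n-1 is excluded and the rest is a valid subset of {1, ..., n-2} (a(n-2)). Hence a(n) = a(n-1) + a(n-2), a(1)=2, a(2)=3.
Building up term by term: a(1)=2, a(2)=3, a(3)=5, a(4)=8, a(5)=13, a(6)=21, a(7)=34, a(8)=55, a(9)=89, a(10)=144, a(11)=233, a(12)=377, a(13)=610, a(14)=987, a(15)=1597, a(16)=2584, a(17)=4181, a(18)=6765.

Final answer: 6765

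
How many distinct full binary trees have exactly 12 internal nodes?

The structures are counted by the Catalan number C_n. Here n = 12.
C_n = C(2n,n) - C(2n,n+1), so C_{12} = C(24,12) - C(24,13) = 2704156 - 2496144.

Final answer: C_{12} = 208012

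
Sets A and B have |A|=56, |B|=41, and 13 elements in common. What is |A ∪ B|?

|A union B| = |A| + |B| - |A intersect B| = 56 + 41 - 13.

Final answer: 84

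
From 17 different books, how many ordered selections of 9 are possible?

P(17,9) = 17!/(17-9)! = 17!/8!.

Final answer: P(17,9) = 8821612800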